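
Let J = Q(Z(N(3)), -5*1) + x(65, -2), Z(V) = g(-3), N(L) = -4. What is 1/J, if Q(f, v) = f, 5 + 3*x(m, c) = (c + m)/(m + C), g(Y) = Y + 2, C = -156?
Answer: -39/113 ≈ -0.34513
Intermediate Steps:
g(Y) = 2 + Y
Z(V) = -1 (Z(V) = 2 - 3 = -1)
x(m, c) = -5/3 + (c + m)/(3*(-156 + m)) (x(m, c) = -5/3 + ((c + m)/(m - 156))/3 = -5/3 + ((c + m)/(-156 + m))/3 = -5/3 + (c + m)/(3*(-156 + m)))
J = -113/39 (J = -1 + (780 - 2 - 4*65)/(3*(-156 + 65)) = -1 + (⅓)*(780 - 2 - 260)/(-91) = -1 + (⅓)*(-1/91)*518 = -1 - 74/39 = -113/39 ≈ -2.8974)
1/J = 1/(-113/39) = -39/113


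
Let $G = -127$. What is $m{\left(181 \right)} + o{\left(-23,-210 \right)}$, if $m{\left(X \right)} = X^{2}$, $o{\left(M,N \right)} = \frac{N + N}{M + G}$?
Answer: $\frac{163819}{5} \approx 32764.0$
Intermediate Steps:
$o{\left(M,N \right)} = \frac{2 N}{-127 + M}$ ($o{\left(M,N \right)} = \frac{N + N}{M - 127} = \frac{2 N}{-127 + M}$)
$m{\left(181 \right)} + o{\left(-23,-210 \right)} = 181^{2} + 2 \left(-210\right) \frac{1}{-127 - 23} = 32761 + 2 \left(-210\right) \frac{1}{-150} = 32761 + 2 \left(-210\right) \left(- \frac{1}{150}\right) = 32761 + \frac{14}{5} = \frac{163819}{5}$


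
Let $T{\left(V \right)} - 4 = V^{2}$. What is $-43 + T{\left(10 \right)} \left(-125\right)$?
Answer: $-13043$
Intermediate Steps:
$T{\left(V \right)} = 4 + V^{2}$
$-43 + T{\left(10 \right)} \left(-125\right) = -43 + \left(4 + 10^{2}\right) \left(-125\right) = -43 + \left(4 + 100\right) \left(-125\right) = -43 + 104 \left(-125\right) = -43 - 13000 = -13043$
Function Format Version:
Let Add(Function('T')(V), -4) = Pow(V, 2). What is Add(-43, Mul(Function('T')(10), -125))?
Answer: -13043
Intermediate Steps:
Function('T')(V) = Add(4, Pow(V, 2))
Add(-43, Mul(Function('T')(10), -125)) = Add(-43, Mul(Add(4, Pow(10, 2)), -125)) = Add(-43, Mul(Add(4, 100), -125)) = Add(-43, Mul(104, -125)) = Add(-43, -13000) = -13043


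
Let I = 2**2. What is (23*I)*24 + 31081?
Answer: 33289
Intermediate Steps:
I = 4
(23*I)*24 + 31081 = (23*4)*24 + 31081 = 92*24 + 31081 = 2208 + 31081 = 33289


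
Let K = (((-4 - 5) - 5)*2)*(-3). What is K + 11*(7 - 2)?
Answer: 139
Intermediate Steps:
K = 84 (K = ((-9 - 5)*2)*(-3) = -14*2*(-3) = -28*(-3) = 84)
K + 11*(7 - 2) = 84 + 11*(7 - 2) = 84 + 11*5 = 84 + 55 = 139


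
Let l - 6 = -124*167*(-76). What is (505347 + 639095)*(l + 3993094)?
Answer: 6371003325336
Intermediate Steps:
l = 1573814 (l = 6 - 124*167*(-76) = 6 - 20708*(-76) = 6 + 1573808 = 1573814)
(505347 + 639095)*(l + 3993094) = (505347 + 639095)*(1573814 + 3993094) = 1144442*5566908 = 6371003325336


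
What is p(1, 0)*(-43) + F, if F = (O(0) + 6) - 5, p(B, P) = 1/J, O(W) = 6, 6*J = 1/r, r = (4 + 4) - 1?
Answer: -1799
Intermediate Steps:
r = 7 (r = 8 - 1 = 7)
J = 1/42 (J = (⅙)/7 = (⅙)*(⅐) = 1/42 ≈ 0.023810)
p(B, P) = 42 (p(B, P) = 1/(1/42) = 42)
F = 7 (F = (6 + 6) - 5 = 12 - 5 = 7)
p(1, 0)*(-43) + F = 42*(-43) + 7 = -1806 + 7 = -1799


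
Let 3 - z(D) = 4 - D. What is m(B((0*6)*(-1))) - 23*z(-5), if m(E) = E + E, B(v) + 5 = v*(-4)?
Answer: 128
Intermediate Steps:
z(D) = -1 + D (z(D) = 3 - (4 - D) = 3 + (-4 + D) = -1 + D)
B(v) = -5 - 4*v (B(v) = -5 + v*(-4) = -5 - 4*v)
m(E) = 2*E
m(B((0*6)*(-1))) - 23*z(-5) = 2*(-5 - 4*0*6*(-1)) - 23*(-1 - 5) = 2*(-5 - 0*(-1)) - 23*(-6) = 2*(-5 - 4*0) + 138 = 2*(-5 + 0) + 138 = 2*(-5) + 138 = -10 + 138 = 128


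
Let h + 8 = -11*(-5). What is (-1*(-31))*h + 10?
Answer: 1467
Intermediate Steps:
h = 47 (h = -8 - 11*(-5) = -8 + 55 = 47)
(-1*(-31))*h + 10 = -1*(-31)*47 + 10 = 31*47 + 10 = 1457 + 10 = 1467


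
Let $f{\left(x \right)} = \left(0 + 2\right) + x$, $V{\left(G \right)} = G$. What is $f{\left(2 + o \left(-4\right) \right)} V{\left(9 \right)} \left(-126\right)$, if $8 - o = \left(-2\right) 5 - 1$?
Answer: $81648$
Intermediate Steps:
$o = 19$ ($o = 8 - \left(\left(-2\right) 5 - 1\right) = 8 - \left(-10 - 1\right) = 8 - -11 = 8 + 11 = 19$)
$f{\left(x \right)} = 2 + x$
$f{\left(2 + o \left(-4\right) \right)} V{\left(9 \right)} \left(-126\right) = \left(2 + \left(2 + 19 \left(-4\right)\right)\right) 9 \left(-126\right) = \left(2 + \left(2 - 76\right)\right) 9 \left(-126\right) = \left(2 - 74\right) 9 \left(-126\right) = \left(-72\right) 9 \left(-126\right) = \left(-648\right) \left(-126\right) = 81648$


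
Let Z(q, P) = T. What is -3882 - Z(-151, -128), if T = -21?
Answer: -3861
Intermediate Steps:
Z(q, P) = -21
-3882 - Z(-151, -128) = -3882 - 1*(-21) = -3882 + 21 = -3861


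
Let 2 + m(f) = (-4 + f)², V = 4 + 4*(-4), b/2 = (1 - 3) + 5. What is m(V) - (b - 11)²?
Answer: 229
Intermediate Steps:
b = 6 (b = 2*((1 - 3) + 5) = 2*(-2 + 5) = 2*3 = 6)
V = -12 (V = 4 - 16 = -12)
m(f) = -2 + (-4 + f)²
m(V) - (b - 11)² = (-2 + (-4 - 12)²) - (6 - 11)² = (-2 + (-16)²) - 1*(-5)² = (-2 + 256) - 1*25 = 254 - 25 = 229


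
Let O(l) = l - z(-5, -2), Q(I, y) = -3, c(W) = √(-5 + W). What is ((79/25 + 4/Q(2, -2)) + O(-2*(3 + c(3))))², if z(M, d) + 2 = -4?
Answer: (137 - 150*I*√2)²/5625 ≈ -4.6633 - 10.333*I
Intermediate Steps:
z(M, d) = -6 (z(M, d) = -2 - 4 = -6)
O(l) = 6 + l (O(l) = l - 1*(-6) = l + 6 = 6 + l)
((79/25 + 4/Q(2, -2)) + O(-2*(3 + c(3))))² = ((79/25 + 4/(-3)) + (6 - 2*(3 + √(-5 + 3))))² = ((79*(1/25) + 4*(-⅓)) + (6 - 2*(3 + √(-2))))² = ((79/25 - 4/3) + (6 - 2*(3 + I*√2)))² = (137/75 + (6 + (-6 - 2*I*√2)))² = (137/75 - 2*I*√2)²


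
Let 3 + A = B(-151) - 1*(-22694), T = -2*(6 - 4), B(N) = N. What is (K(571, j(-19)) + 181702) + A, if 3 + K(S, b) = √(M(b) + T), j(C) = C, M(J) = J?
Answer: 204239 + I*√23 ≈ 2.0424e+5 + 4.7958*I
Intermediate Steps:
T = -4 (T = -2*2 = -4)
K(S, b) = -3 + √(-4 + b) (K(S, b) = -3 + √(b - 4) = -3 + √(-4 + b))
A = 22540 (A = -3 + (-151 - 1*(-22694)) = -3 + (-151 + 22694) = -3 + 22543 = 22540)
(K(571, j(-19)) + 181702) + A = ((-3 + √(-4 - 19)) + 181702) + 22540 = ((-3 + √(-23)) + 181702) + 22540 = ((-3 + I*√23) + 181702) + 22540 = (181699 + I*√23) + 22540 = 204239 + I*√23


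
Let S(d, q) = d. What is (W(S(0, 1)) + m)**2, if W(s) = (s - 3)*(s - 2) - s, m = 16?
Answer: 484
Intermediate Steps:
W(s) = -s + (-3 + s)*(-2 + s) (W(s) = (-3 + s)*(-2 + s) - s = -s + (-3 + s)*(-2 + s))
(W(S(0, 1)) + m)**2 = ((6 + 0**2 - 6*0) + 16)**2 = ((6 + 0 + 0) + 16)**2 = (6 + 16)**2 = 22**2 = 484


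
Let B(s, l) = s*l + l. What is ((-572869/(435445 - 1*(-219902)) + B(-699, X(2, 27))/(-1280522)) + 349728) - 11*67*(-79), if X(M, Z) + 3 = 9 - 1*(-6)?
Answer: 15561188284281604/38144829597 ≈ 4.0795e+5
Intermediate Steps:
X(M, Z) = 12 (X(M, Z) = -3 + (9 - 1*(-6)) = -3 + (9 + 6) = -3 + 15 = 12)
B(s, l) = l + l*s (B(s, l) = l*s + l = l + l*s)
((-572869/(435445 - 1*(-219902)) + B(-699, X(2, 27))/(-1280522)) + 349728) - 11*67*(-79) = ((-572869/(435445 - 1*(-219902)) + (12*(1 - 699))/(-1280522)) + 349728) - 11*67*(-79) = ((-572869/(435445 + 219902) + (12*(-698))*(-1/1280522)) + 349728) - 737*(-79) = ((-572869/655347 - 8376*(-1/1280522)) + 349728) + 58223 = ((-572869*1/655347 + 4188/640261) + 349728) + 58223 = ((-52079/59577 + 4188/640261) + 349728) + 58223 = (-33094644143/38144829597 + 349728) + 58223 = 13340281870655473/38144829597 + 58223 = 15561188284281604/38144829597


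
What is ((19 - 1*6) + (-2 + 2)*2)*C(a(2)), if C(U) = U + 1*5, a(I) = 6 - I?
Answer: 117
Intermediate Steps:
C(U) = 5 + U (C(U) = U + 5 = 5 + U)
((19 - 1*6) + (-2 + 2)*2)*C(a(2)) = ((19 - 1*6) + (-2 + 2)*2)*(5 + (6 - 1*2)) = ((19 - 6) + 0*2)*(5 + (6 - 2)) = (13 + 0)*(5 + 4) = 13*9 = 117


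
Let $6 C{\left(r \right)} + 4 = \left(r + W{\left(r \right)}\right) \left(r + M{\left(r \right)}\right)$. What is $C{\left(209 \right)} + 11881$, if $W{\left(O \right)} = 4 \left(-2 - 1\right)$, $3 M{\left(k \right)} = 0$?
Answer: $\frac{37485}{2} \approx 18743.0$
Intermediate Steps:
$M{\left(k \right)} = 0$ ($M{\left(k \right)} = \frac{1}{3} \cdot 0 = 0$)
$W{\left(O \right)} = -12$ ($W{\left(O \right)} = 4 \left(-3\right) = -12$)
$C{\left(r \right)} = - \frac{2}{3} + \frac{r \left(-12 + r\right)}{6}$ ($C{\left(r \right)} = - \frac{2}{3} + \frac{\left(r - 12\right) \left(r + 0\right)}{6} = - \frac{2}{3} + \frac{\left(-12 + r\right) r}{6} = - \frac{2}{3} + \frac{r \left(-12 + r\right)}{6}$)
$C{\left(209 \right)} + 11881 = \left(- \frac{2}{3} - 418 + \frac{209^{2}}{6}\right) + 11881 = \left(- \frac{2}{3} - 418 + \frac{1}{6} \cdot 43681\right) + 11881 = \left(- \frac{2}{3} - 418 + \frac{43681}{6}\right) + 11881 = \frac{13723}{2} + 11881 = \frac{37485}{2}$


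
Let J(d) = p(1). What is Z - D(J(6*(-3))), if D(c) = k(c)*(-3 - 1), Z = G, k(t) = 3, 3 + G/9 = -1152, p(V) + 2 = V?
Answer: -10383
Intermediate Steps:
p(V) = -2 + V
J(d) = -1 (J(d) = -2 + 1 = -1)
G = -10395 (G = -27 + 9*(-1152) = -27 - 10368 = -10395)
Z = -10395
D(c) = -12 (D(c) = 3*(-3 - 1) = 3*(-4) = -12)
Z - D(J(6*(-3))) = -10395 - 1*(-12) = -10395 + 12 = -10383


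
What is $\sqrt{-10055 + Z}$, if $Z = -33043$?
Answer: $i \sqrt{43098} \approx 207.6 i$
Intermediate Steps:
$\sqrt{-10055 + Z} = \sqrt{-10055 - 33043} = \sqrt{-43098} = i \sqrt{43098}$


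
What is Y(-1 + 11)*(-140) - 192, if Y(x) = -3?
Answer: 228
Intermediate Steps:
Y(-1 + 11)*(-140) - 192 = -3*(-140) - 192 = 420 - 192 = 228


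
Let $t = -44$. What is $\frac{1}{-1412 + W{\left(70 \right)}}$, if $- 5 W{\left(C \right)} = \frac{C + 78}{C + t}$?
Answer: $- \frac{65}{91854} \approx -0.00070764$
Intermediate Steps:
$W{\left(C \right)} = - \frac{78 + C}{5 \left(-44 + C\right)}$ ($W{\left(C \right)} = - \frac{\left(C + 78\right) \frac{1}{C - 44}}{5} = - \frac{\left(78 + C\right) \frac{1}{-44 + C}}{5} = - \frac{\frac{1}{-44 + C} \left(78 + C\right)}{5} = - \frac{78 + C}{5 \left(-44 + C\right)}$)
$\frac{1}{-1412 + W{\left(70 \right)}} = \frac{1}{-1412 + \frac{-78 - 70}{5 \left(-44 + 70\right)}} = \frac{1}{-1412 + \frac{-78 - 70}{5 \cdot 26}} = \frac{1}{-1412 + \frac{1}{5} \cdot \frac{1}{26} \left(-148\right)} = \frac{1}{-1412 - \frac{74}{65}} = \frac{1}{- \frac{91854}{65}} = - \frac{65}{91854}$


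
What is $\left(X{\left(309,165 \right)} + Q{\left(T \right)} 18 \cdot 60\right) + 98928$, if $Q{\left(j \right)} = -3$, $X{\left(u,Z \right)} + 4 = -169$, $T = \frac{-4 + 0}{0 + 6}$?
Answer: $95515$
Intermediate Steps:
$T = - \frac{2}{3}$ ($T = - \frac{4}{6} = \left(-4\right) \frac{1}{6} = - \frac{2}{3} \approx -0.66667$)
$X{\left(u,Z \right)} = -173$ ($X{\left(u,Z \right)} = -4 - 169 = -173$)
$\left(X{\left(309,165 \right)} + Q{\left(T \right)} 18 \cdot 60\right) + 98928 = \left(-173 + \left(-3\right) 18 \cdot 60\right) + 98928 = \left(-173 - 3240\right) + 98928 = -3413 + 98928 = 95515$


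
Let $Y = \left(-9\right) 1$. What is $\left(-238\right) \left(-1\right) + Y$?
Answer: $229$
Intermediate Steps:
$Y = -9$
$\left(-238\right) \left(-1\right) + Y = \left(-238\right) \left(-1\right) - 9 = 238 - 9 = 229$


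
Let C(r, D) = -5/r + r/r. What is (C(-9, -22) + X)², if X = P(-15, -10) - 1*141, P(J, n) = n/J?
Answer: 1560001/81 ≈ 19259.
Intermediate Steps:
C(r, D) = 1 - 5/r (C(r, D) = -5/r + 1 = 1 - 5/r)
X = -421/3 (X = -10/(-15) - 1*141 = -10*(-1/15) - 141 = ⅔ - 141 = -421/3 ≈ -140.33)
(C(-9, -22) + X)² = ((-5 - 9)/(-9) - 421/3)² = (-⅑*(-14) - 421/3)² = (14/9 - 421/3)² = (-1249/9)² = 1560001/81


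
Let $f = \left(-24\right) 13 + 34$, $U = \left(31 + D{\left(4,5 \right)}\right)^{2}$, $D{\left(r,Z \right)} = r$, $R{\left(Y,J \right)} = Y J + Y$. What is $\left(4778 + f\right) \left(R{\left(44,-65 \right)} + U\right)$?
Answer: $-7159500$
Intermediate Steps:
$R{\left(Y,J \right)} = Y + J Y$ ($R{\left(Y,J \right)} = J Y + Y = Y + J Y$)
$U = 1225$ ($U = \left(31 + 4\right)^{2} = 35^{2} = 1225$)
$f = -278$ ($f = -312 + 34 = -278$)
$\left(4778 + f\right) \left(R{\left(44,-65 \right)} + U\right) = \left(4778 - 278\right) \left(44 \left(1 - 65\right) + 1225\right) = 4500 \left(44 \left(-64\right) + 1225\right) = 4500 \left(-2816 + 1225\right) = 4500 \left(-1591\right) = -7159500$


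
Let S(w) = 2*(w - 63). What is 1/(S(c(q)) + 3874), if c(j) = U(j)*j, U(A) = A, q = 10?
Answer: 1/3948 ≈ 0.00025329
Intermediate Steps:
c(j) = j**2 (c(j) = j*j = j**2)
S(w) = -126 + 2*w (S(w) = 2*(-63 + w) = -126 + 2*w)
1/(S(c(q)) + 3874) = 1/((-126 + 2*10**2) + 3874) = 1/((-126 + 2*100) + 3874) = 1/((-126 + 200) + 3874) = 1/(74 + 3874) = 1/3948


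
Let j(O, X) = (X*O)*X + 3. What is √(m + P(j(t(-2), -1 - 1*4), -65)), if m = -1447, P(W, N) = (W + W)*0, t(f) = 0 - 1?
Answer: I*√1447 ≈ 38.039*I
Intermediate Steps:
t(f) = -1
j(O, X) = 3 + O*X² (j(O, X) = (O*X)*X + 3 = O*X² + 3 = 3 + O*X²)
P(W, N) = 0 (P(W, N) = (2*W)*0 = 0)
√(m + P(j(t(-2), -1 - 1*4), -65)) = √(-1447 + 0) = √(-1447) = I*√1447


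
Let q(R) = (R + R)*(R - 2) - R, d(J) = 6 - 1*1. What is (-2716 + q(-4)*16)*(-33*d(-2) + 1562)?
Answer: -2631948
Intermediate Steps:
d(J) = 5 (d(J) = 6 - 1 = 5)
q(R) = -R + 2*R*(-2 + R) (q(R) = (2*R)*(-2 + R) - R = 2*R*(-2 + R) - R = -R + 2*R*(-2 + R))
(-2716 + q(-4)*16)*(-33*d(-2) + 1562) = (-2716 - 4*(-5 + 2*(-4))*16)*(-33*5 + 1562) = (-2716 - 4*(-5 - 8)*16)*(-165 + 1562) = (-2716 - 4*(-13)*16)*1397 = (-2716 + 52*16)*1397 = (-2716 + 832)*1397 = -1884*1397 = -2631948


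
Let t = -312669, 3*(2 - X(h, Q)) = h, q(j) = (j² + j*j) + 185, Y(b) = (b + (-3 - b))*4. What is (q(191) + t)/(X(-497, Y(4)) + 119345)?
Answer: -359283/179269 ≈ -2.0042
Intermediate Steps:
Y(b) = -12 (Y(b) = -3*4 = -12)
q(j) = 185 + 2*j² (q(j) = (j² + j²) + 185 = 2*j² + 185 = 185 + 2*j²)
X(h, Q) = 2 - h/3
(q(191) + t)/(X(-497, Y(4)) + 119345) = ((185 + 2*191²) - 312669)/((2 - ⅓*(-497)) + 119345) = ((185 + 2*36481) - 312669)/((2 + 497/3) + 119345) = ((185 + 72962) - 312669)/(503/3 + 119345) = (73147 - 312669)/(358538/3) = -239522*3/358538 = -359283/179269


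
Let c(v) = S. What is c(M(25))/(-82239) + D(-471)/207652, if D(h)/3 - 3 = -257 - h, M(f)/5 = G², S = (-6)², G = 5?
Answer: 15354039/5692364276 ≈ 0.0026973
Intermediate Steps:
S = 36
M(f) = 125 (M(f) = 5*5² = 5*25 = 125)
D(h) = -762 - 3*h (D(h) = 9 + 3*(-257 - h) = 9 + (-771 - 3*h) = -762 - 3*h)
c(v) = 36
c(M(25))/(-82239) + D(-471)/207652 = 36/(-82239) + (-762 - 3*(-471))/207652 = 36*(-1/82239) + (-762 + 1413)*(1/207652) = -12/27413 + 651*(1/207652) = -12/27413 + 651/207652 = 15354039/5692364276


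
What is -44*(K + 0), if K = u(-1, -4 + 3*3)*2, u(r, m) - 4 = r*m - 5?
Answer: 528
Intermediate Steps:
u(r, m) = -1 + m*r (u(r, m) = 4 + (r*m - 5) = 4 + (m*r - 5) = 4 + (-5 + m*r) = -1 + m*r)
K = -12 (K = (-1 + (-4 + 3*3)*(-1))*2 = (-1 + (-4 + 9)*(-1))*2 = (-1 + 5*(-1))*2 = (-1 - 5)*2 = -6*2 = -12)
-44*(K + 0) = -44*(-12 + 0) = -44*(-12) = 528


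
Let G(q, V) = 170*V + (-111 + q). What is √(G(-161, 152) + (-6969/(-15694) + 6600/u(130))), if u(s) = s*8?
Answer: 2*√66534377564291/102011 ≈ 159.92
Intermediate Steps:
u(s) = 8*s
G(q, V) = -111 + q + 170*V
√(G(-161, 152) + (-6969/(-15694) + 6600/u(130))) = √((-111 - 161 + 170*152) + (-6969/(-15694) + 6600/((8*130)))) = √((-111 - 161 + 25840) + (-6969*(-1/15694) + 6600/1040)) = √(25568 + (6969/15694 + 6600*(1/1040))) = √(25568 + (6969/15694 + 165/26)) = √(25568 + 692676/102011) = √(2608909924/102011) = 2*√66534377564291/102011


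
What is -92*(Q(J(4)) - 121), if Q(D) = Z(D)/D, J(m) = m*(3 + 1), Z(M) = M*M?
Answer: 9660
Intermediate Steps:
Z(M) = M**2
J(m) = 4*m (J(m) = m*4 = 4*m)
Q(D) = D (Q(D) = D**2/D = D)
-92*(Q(J(4)) - 121) = -92*(4*4 - 121) = -92*(16 - 121) = -92*(-105) = 9660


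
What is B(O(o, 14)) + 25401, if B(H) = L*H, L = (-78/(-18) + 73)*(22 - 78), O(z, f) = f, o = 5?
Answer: -105685/3 ≈ -35228.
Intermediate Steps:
L = -12992/3 (L = (-78*(-1/18) + 73)*(-56) = (13/3 + 73)*(-56) = (232/3)*(-56) = -12992/3 ≈ -4330.7)
B(H) = -12992*H/3
B(O(o, 14)) + 25401 = -12992/3*14 + 25401 = -181888/3 + 25401 = -105685/3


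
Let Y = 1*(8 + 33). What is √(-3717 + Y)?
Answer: 2*I*√919 ≈ 60.63*I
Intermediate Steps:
Y = 41 (Y = 1*41 = 41)
√(-3717 + Y) = √(-3717 + 41) = √(-3676) = 2*I*√919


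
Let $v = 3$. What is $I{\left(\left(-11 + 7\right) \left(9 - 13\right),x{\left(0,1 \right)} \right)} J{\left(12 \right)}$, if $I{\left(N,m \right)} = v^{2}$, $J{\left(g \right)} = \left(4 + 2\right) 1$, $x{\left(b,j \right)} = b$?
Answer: $54$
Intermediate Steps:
$J{\left(g \right)} = 6$ ($J{\left(g \right)} = 6 \cdot 1 = 6$)
$I{\left(N,m \right)} = 9$ ($I{\left(N,m \right)} = 3^{2} = 9$)
$I{\left(\left(-11 + 7\right) \left(9 - 13\right),x{\left(0,1 \right)} \right)} J{\left(12 \right)} = 9 \cdot 6 = 54$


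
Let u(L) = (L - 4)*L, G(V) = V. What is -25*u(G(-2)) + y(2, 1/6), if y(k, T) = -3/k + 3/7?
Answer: -4215/14 ≈ -301.07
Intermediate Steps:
y(k, T) = 3/7 - 3/k (y(k, T) = -3/k + 3*(1/7) = -3/k + 3/7 = 3/7 - 3/k)
u(L) = L*(-4 + L) (u(L) = (-4 + L)*L = L*(-4 + L))
-25*u(G(-2)) + y(2, 1/6) = -(-50)*(-4 - 2) + (3/7 - 3/2) = -(-50)*(-6) + (3/7 - 3*1/2) = -25*12 + (3/7 - 3/2) = -300 - 15/14 = -4215/14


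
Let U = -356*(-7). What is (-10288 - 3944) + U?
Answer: -11740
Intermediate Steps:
U = 2492
(-10288 - 3944) + U = (-10288 - 3944) + 2492 = -14232 + 2492 = -11740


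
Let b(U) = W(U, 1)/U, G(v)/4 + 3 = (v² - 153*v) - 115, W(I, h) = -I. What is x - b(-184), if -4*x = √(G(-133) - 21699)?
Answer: 1 - √129981/4 ≈ -89.132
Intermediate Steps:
G(v) = -472 - 612*v + 4*v² (G(v) = -12 + 4*((v² - 153*v) - 115) = -12 + 4*(-115 + v² - 153*v) = -12 + (-460 - 612*v + 4*v²) = -472 - 612*v + 4*v²)
b(U) = -1 (b(U) = (-U)/U = -1)
x = -√129981/4 (x = -√((-472 - 612*(-133) + 4*(-133)²) - 21699)/4 = -√((-472 + 81396 + 4*17689) - 21699)/4 = -√((-472 + 81396 + 70756) - 21699)/4 = -√(151680 - 21699)/4 = -√129981/4 ≈ -90.132)
x - b(-184) = -√129981/4 - 1*(-1) = -√129981/4 + 1 = 1 - √129981/4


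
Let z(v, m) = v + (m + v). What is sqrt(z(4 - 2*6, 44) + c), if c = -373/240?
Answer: sqrt(95205)/60 ≈ 5.1425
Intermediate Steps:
z(v, m) = m + 2*v
c = -373/240 (c = -373*1/240 = -373/240 ≈ -1.5542)
sqrt(z(4 - 2*6, 44) + c) = sqrt((44 + 2*(4 - 2*6)) - 373/240) = sqrt((44 + 2*(4 - 12)) - 373/240) = sqrt((44 + 2*(-8)) - 373/240) = sqrt((44 - 16) - 373/240) = sqrt(28 - 373/240) = sqrt(6347/240) = sqrt(95205)/60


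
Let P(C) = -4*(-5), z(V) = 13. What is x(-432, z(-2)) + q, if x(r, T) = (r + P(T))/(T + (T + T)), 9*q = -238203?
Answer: -1032625/39 ≈ -26478.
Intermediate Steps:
q = -26467 (q = (⅑)*(-238203) = -26467)
P(C) = 20
x(r, T) = (20 + r)/(3*T) (x(r, T) = (r + 20)/(T + (T + T)) = (20 + r)/(T + 2*T) = (20 + r)/((3*T)) = (20 + r)*(1/(3*T)) = (20 + r)/(3*T))
x(-432, z(-2)) + q = (⅓)*(20 - 432)/13 - 26467 = (⅓)*(1/13)*(-412) - 26467 = -412/39 - 26467 = -1032625/39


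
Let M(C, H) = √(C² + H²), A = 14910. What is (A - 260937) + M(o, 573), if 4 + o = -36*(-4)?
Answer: -246027 + √347929 ≈ -2.4544e+5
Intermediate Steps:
o = 140 (o = -4 - 36*(-4) = -4 + 144 = 140)
(A - 260937) + M(o, 573) = (14910 - 260937) + √(140² + 573²) = -246027 + √(19600 + 328329) = -246027 + √347929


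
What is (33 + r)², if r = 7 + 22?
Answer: 3844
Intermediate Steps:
r = 29
(33 + r)² = (33 + 29)² = 62² = 3844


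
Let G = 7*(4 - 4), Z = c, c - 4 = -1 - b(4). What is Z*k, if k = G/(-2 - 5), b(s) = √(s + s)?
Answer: 0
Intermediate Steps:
b(s) = √2*√s (b(s) = √(2*s) = √2*√s)
c = 3 - 2*√2 (c = 4 + (-1 - √2*√4) = 4 + (-1 - √2*2) = 4 + (-1 - 2*√2) = 3 - 2*√2 ≈ 0.17157)
Z = 3 - 2*√2 ≈ 0.17157
G = 0 (G = 7*0 = 0)
k = 0 (k = 0/(-2 - 5) = 0/(-7) = -⅐*0 = 0)
Z*k = (3 - 2*√2)*0 = 0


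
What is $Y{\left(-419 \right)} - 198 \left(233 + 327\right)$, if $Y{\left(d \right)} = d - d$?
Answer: $-110880$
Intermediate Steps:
$Y{\left(d \right)} = 0$
$Y{\left(-419 \right)} - 198 \left(233 + 327\right) = 0 - 198 \left(233 + 327\right) = 0 - 110880 = -110880$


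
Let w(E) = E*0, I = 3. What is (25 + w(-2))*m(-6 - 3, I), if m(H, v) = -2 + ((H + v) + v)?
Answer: -125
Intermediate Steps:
w(E) = 0
m(H, v) = -2 + H + 2*v (m(H, v) = -2 + (H + 2*v) = -2 + H + 2*v)
(25 + w(-2))*m(-6 - 3, I) = (25 + 0)*(-2 + (-6 - 3) + 2*3) = 25*(-2 - 9 + 6) = 25*(-5) = -125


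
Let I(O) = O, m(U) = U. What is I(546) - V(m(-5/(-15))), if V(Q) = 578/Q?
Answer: -1188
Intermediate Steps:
I(546) - V(m(-5/(-15))) = 546 - 578/((-5/(-15))) = 546 - 578/((-5*(-1/15))) = 546 - 578/⅓ = 546 - 578*3 = 546 - 1*1734 = 546 - 1734 = -1188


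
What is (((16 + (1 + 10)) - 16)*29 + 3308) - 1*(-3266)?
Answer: 6893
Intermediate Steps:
(((16 + (1 + 10)) - 16)*29 + 3308) - 1*(-3266) = (((16 + 11) - 16)*29 + 3308) + 3266 = ((27 - 16)*29 + 3308) + 3266 = (11*29 + 3308) + 3266 = (319 + 3308) + 3266 = 3627 + 3266 = 6893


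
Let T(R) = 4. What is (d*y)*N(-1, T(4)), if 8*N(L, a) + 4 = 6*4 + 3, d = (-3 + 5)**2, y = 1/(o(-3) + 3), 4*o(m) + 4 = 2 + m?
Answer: 46/7 ≈ 6.5714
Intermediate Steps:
o(m) = -1/2 + m/4 (o(m) = -1 + (2 + m)/4 = -1 + (1/2 + m/4) = -1/2 + m/4)
y = 4/7 (y = 1/((-1/2 + (1/4)*(-3)) + 3) = 1/((-1/2 - 3/4) + 3) = 1/(-5/4 + 3) = 1/(7/4) = 4/7 ≈ 0.57143)
d = 4 (d = 2**2 = 4)
N(L, a) = 23/8 (N(L, a) = -1/2 + (6*4 + 3)/8 = -1/2 + (24 + 3)/8 = -1/2 + (1/8)*27 = -1/2 + 27/8 = 23/8)
(d*y)*N(-1, T(4)) = (4*(4/7))*(23/8) = (16/7)*(23/8) = 46/7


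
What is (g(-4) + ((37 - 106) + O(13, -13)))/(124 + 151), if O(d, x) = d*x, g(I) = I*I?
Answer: -222/275 ≈ -0.80727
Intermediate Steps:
g(I) = I²
(g(-4) + ((37 - 106) + O(13, -13)))/(124 + 151) = ((-4)² + ((37 - 106) + 13*(-13)))/(124 + 151) = (16 + (-69 - 169))/275 = (16 - 238)*(1/275) = -222*1/275 = -222/275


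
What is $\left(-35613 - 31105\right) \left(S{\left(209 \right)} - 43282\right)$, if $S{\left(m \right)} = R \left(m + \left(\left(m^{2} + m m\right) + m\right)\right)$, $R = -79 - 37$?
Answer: $682242389116$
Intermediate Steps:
$R = -116$ ($R = -79 - 37 = -116$)
$S{\left(m \right)} = - 232 m - 232 m^{2}$ ($S{\left(m \right)} = - 116 \left(m + \left(\left(m^{2} + m m\right) + m\right)\right) = - 116 \left(m + \left(\left(m^{2} + m^{2}\right) + m\right)\right) = - 116 \left(m + \left(2 m^{2} + m\right)\right) = - 116 \left(m + \left(m + 2 m^{2}\right)\right) = - 116 \left(2 m + 2 m^{2}\right) = - 232 m - 232 m^{2}$)
$\left(-35613 - 31105\right) \left(S{\left(209 \right)} - 43282\right) = \left(-35613 - 31105\right) \left(\left(-232\right) 209 \left(1 + 209\right) - 43282\right) = - 66718 \left(\left(-232\right) 209 \cdot 210 - 43282\right) = - 66718 \left(-10182480 - 43282\right) = \left(-66718\right) \left(-10225762\right) = 682242389116$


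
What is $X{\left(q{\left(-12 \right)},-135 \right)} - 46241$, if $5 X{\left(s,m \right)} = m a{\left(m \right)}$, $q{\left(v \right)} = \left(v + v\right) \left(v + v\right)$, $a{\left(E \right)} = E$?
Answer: $-42596$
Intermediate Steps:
$q{\left(v \right)} = 4 v^{2}$ ($q{\left(v \right)} = 2 v 2 v = 4 v^{2}$)
$X{\left(s,m \right)} = \frac{m^{2}}{5}$ ($X{\left(s,m \right)} = \frac{m m}{5} = \frac{m^{2}}{5}$)
$X{\left(q{\left(-12 \right)},-135 \right)} - 46241 = \frac{\left(-135\right)^{2}}{5} - 46241 = \frac{1}{5} \cdot 18225 - 46241 = 3645 - 46241 = -42596$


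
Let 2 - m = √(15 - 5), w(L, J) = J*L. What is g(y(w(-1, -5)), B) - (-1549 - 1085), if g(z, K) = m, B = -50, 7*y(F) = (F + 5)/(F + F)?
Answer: 2636 - √10 ≈ 2632.8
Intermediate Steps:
m = 2 - √10 (m = 2 - √(15 - 5) = 2 - √10 ≈ -1.1623)
y(F) = (5 + F)/(14*F) (y(F) = ((F + 5)/(F + F))/7 = ((5 + F)/((2*F)))/7 = ((5 + F)*(1/(2*F)))/7 = ((5 + F)/(2*F))/7 = (5 + F)/(14*F))
g(z, K) = 2 - √10
g(y(w(-1, -5)), B) - (-1549 - 1085) = (2 - √10) - (-1549 - 1085) = (2 - √10) - 1*(-2634) = (2 - √10) + 2634 = 2636 - √10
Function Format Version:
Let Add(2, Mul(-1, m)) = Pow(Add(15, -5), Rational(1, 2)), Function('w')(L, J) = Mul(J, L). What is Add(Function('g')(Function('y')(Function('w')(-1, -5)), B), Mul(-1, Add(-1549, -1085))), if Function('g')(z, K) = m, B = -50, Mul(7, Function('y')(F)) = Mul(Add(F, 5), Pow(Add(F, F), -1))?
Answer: Add(2636, Mul(-1, Pow(10, Rational(1, 2)))) ≈ 2632.8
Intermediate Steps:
m = Add(2, Mul(-1, Pow(10, Rational(1, 2)))) (m = Add(2, Mul(-1, Pow(Add(15, -5), Rational(1, 2)))) = Add(2, Mul(-1, Pow(10, Rational(1, 2)))) ≈ -1.1623)
Function('y')(F) = Mul(Rational(1, 14), Pow(F, -1), Add(5, F)) (Function('y')(F) = Mul(Rational(1, 7), Mul(Add(F, 5), Pow(Add(F, F), -1))) = Mul(Rational(1, 7), Mul(Add(5, F), Pow(Mul(2, F), -1))) = Mul(Rational(1, 7), Mul(Add(5, F), Mul(Rational(1, 2), Pow(F, -1)))) = Mul(Rational(1, 7), Mul(Rational(1, 2), Pow(F, -1), Add(5, F))) = Mul(Rational(1, 14), Pow(F, -1), Add(5, F)))
Function('g')(z, K) = Add(2, Mul(-1, Pow(10, Rational(1, 2))))
Add(Function('g')(Function('y')(Function('w')(-1, -5)), B), Mul(-1, Add(-1549, -1085))) = Add(Add(2, Mul(-1, Pow(10, Rational(1, 2)))), Mul(-1, Add(-1549, -1085))) = Add(Add(2, Mul(-1, Pow(10, Rational(1, 2)))), Mul(-1, -2634)) = Add(Add(2, Mul(-1, Pow(10, Rational(1, 2)))), 2634) = Add(2636, Mul(-1, Pow(10, Rational(1, 2))))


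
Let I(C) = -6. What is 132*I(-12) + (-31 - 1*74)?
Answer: -897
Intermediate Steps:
132*I(-12) + (-31 - 1*74) = 132*(-6) + (-31 - 1*74) = -792 + (-31 - 74) = -792 - 105 = -897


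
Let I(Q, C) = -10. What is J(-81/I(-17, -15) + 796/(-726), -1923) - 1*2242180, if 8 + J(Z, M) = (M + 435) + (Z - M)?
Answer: -8137537967/3630 ≈ -2.2417e+6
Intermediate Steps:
J(Z, M) = 427 + Z (J(Z, M) = -8 + ((M + 435) + (Z - M)) = -8 + ((435 + M) + (Z - M)) = -8 + (435 + Z) = 427 + Z)
J(-81/I(-17, -15) + 796/(-726), -1923) - 1*2242180 = (427 + (-81/(-10) + 796/(-726))) - 1*2242180 = (427 + (-81*(-⅒) + 796*(-1/726))) - 2242180 = (427 + (81/10 - 398/363)) - 2242180 = (427 + 25423/3630) - 2242180 = 1575433/3630 - 2242180 = -8137537967/3630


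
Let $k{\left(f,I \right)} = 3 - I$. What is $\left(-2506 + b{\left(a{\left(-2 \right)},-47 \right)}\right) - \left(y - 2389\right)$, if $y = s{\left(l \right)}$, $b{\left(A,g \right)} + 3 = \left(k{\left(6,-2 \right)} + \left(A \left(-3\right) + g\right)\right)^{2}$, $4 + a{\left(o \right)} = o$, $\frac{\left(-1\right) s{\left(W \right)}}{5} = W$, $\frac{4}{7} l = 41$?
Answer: $\frac{3259}{4} \approx 814.75$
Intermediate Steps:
$l = \frac{287}{4}$ ($l = \frac{7}{4} \cdot 41 = \frac{287}{4} \approx 71.75$)
$s{\left(W \right)} = - 5 W$
$a{\left(o \right)} = -4 + o$
$b{\left(A,g \right)} = -3 + \left(5 + g - 3 A\right)^{2}$ ($b{\left(A,g \right)} = -3 + \left(\left(3 - -2\right) + \left(A \left(-3\right) + g\right)\right)^{2} = -3 + \left(\left(3 + 2\right) - \left(- g + 3 A\right)\right)^{2} = -3 + \left(5 - \left(- g + 3 A\right)\right)^{2} = -3 + \left(5 + g - 3 A\right)^{2}$)
$y = - \frac{1435}{4}$ ($y = \left(-5\right) \frac{287}{4} = - \frac{1435}{4} \approx -358.75$)
$\left(-2506 + b{\left(a{\left(-2 \right)},-47 \right)}\right) - \left(y - 2389\right) = \left(-2506 - \left(3 - \left(5 - 47 - 3 \left(-4 - 2\right)\right)^{2}\right)\right) - \left(- \frac{1435}{4} - 2389\right) = \left(-2506 - \left(3 - \left(5 - 47 - -18\right)^{2}\right)\right) - - \frac{10991}{4} = \left(-2506 - \left(3 - \left(5 - 47 + 18\right)^{2}\right)\right) + \frac{10991}{4} = \left(-2506 - \left(3 - \left(-24\right)^{2}\right)\right) + \frac{10991}{4} = \left(-2506 + \left(-3 + 576\right)\right) + \frac{10991}{4} = \left(-2506 + 573\right) + \frac{10991}{4} = -1933 + \frac{10991}{4} = \frac{3259}{4}$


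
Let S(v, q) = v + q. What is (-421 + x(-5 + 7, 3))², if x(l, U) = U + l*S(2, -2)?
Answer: 174724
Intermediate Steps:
S(v, q) = q + v
x(l, U) = U (x(l, U) = U + l*(-2 + 2) = U + l*0 = U + 0 = U)
(-421 + x(-5 + 7, 3))² = (-421 + 3)² = (-418)² = 174724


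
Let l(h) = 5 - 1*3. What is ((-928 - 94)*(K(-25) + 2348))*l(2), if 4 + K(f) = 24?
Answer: -4840192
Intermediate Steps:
K(f) = 20 (K(f) = -4 + 24 = 20)
l(h) = 2 (l(h) = 5 - 3 = 2)
((-928 - 94)*(K(-25) + 2348))*l(2) = ((-928 - 94)*(20 + 2348))*2 = -1022*2368*2 = -2420096*2 = -4840192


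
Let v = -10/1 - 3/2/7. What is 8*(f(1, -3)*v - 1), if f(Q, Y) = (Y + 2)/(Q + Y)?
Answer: -342/7 ≈ -48.857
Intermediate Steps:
f(Q, Y) = (2 + Y)/(Q + Y)
v = -143/14 (v = -10*1 - 3*½*(⅐) = -10 - 3/2*⅐ = -10 - 3/14 = -143/14 ≈ -10.214)
8*(f(1, -3)*v - 1) = 8*(((2 - 3)/(1 - 3))*(-143/14) - 1) = 8*((-1/(-2))*(-143/14) - 1) = 8*(-½*(-1)*(-143/14) - 1) = 8*((½)*(-143/14) - 1) = 8*(-143/28 - 1) = 8*(-171/28) = -342/7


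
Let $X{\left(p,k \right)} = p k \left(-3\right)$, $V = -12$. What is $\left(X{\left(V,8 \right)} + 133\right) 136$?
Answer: $57256$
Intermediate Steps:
$X{\left(p,k \right)} = - 3 k p$ ($X{\left(p,k \right)} = k p \left(-3\right) = - 3 k p$)
$\left(X{\left(V,8 \right)} + 133\right) 136 = \left(\left(-3\right) 8 \left(-12\right) + 133\right) 136 = \left(288 + 133\right) 136 = 421 \cdot 136 = 57256$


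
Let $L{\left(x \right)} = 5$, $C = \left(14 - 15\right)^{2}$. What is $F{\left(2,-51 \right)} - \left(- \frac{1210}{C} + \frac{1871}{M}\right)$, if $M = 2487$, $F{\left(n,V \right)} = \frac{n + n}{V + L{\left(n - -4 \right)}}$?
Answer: $\frac{69165203}{57201} \approx 1209.2$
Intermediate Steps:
$C = 1$ ($C = \left(-1\right)^{2} = 1$)
$F{\left(n,V \right)} = \frac{2 n}{5 + V}$ ($F{\left(n,V \right)} = \frac{n + n}{V + 5} = \frac{2 n}{5 + V}$)
$F{\left(2,-51 \right)} - \left(- \frac{1210}{C} + \frac{1871}{M}\right) = 2 \cdot 2 \frac{1}{5 - 51} - \left(- \frac{1210}{1} + \frac{1871}{2487}\right) = 2 \cdot 2 \frac{1}{-46} - \left(\left(-1210\right) 1 + 1871 \cdot \frac{1}{2487}\right) = 2 \cdot 2 \left(- \frac{1}{46}\right) - \left(-1210 + \frac{1871}{2487}\right) = - \frac{2}{23} - - \frac{3007399}{2487} = - \frac{2}{23} + \frac{3007399}{2487} = \frac{69165203}{57201}$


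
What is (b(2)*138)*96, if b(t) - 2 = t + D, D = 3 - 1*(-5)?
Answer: 158976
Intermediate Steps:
D = 8 (D = 3 + 5 = 8)
b(t) = 10 + t (b(t) = 2 + (t + 8) = 2 + (8 + t) = 10 + t)
(b(2)*138)*96 = ((10 + 2)*138)*96 = (12*138)*96 = 1656*96 = 158976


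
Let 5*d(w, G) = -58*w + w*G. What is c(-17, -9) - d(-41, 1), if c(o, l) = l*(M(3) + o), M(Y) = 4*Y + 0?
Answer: -2112/5 ≈ -422.40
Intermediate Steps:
d(w, G) = -58*w/5 + G*w/5 (d(w, G) = (-58*w + w*G)/5 = (-58*w + G*w)/5 = -58*w/5 + G*w/5)
M(Y) = 4*Y
c(o, l) = l*(12 + o) (c(o, l) = l*(4*3 + o) = l*(12 + o))
c(-17, -9) - d(-41, 1) = -9*(12 - 17) - (-41)*(-58 + 1)/5 = -9*(-5) - (-41)*(-57)/5 = 45 - 1*2337/5 = 45 - 2337/5 = -2112/5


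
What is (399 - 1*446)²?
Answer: 2209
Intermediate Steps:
(399 - 1*446)² = (399 - 446)² = (-47)² = 2209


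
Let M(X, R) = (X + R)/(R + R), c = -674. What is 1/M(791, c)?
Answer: -1348/117 ≈ -11.521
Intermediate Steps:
M(X, R) = (R + X)/(2*R) (M(X, R) = (R + X)/((2*R)) = (R + X)*(1/(2*R)) = (R + X)/(2*R))
1/M(791, c) = 1/((½)*(-674 + 791)/(-674)) = 1/((½)*(-1/674)*117) = 1/(-117/1348) = -1348/117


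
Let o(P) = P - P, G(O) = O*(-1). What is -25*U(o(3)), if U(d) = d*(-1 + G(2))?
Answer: 0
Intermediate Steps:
G(O) = -O
o(P) = 0
U(d) = -3*d (U(d) = d*(-1 - 1*2) = d*(-1 - 2) = d*(-3) = -3*d)
-25*U(o(3)) = -(-75)*0 = -25*0 = 0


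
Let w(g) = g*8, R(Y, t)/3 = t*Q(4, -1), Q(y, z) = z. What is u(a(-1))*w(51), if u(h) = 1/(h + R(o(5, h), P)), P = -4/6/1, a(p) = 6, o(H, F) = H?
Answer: 51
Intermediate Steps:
P = -⅔ (P = -4*⅙*1 = -⅔*1 = -⅔ ≈ -0.66667)
R(Y, t) = -3*t (R(Y, t) = 3*(t*(-1)) = 3*(-t) = -3*t)
w(g) = 8*g
u(h) = 1/(2 + h) (u(h) = 1/(h - 3*(-⅔)) = 1/(h + 2) = 1/(2 + h))
u(a(-1))*w(51) = (8*51)/(2 + 6) = 408/8 = (⅛)*408 = 51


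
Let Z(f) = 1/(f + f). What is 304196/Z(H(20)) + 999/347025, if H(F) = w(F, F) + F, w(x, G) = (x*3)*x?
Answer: 85858408412333/115675 ≈ 7.4224e+8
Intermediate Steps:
w(x, G) = 3*x**2 (w(x, G) = (3*x)*x = 3*x**2)
H(F) = F + 3*F**2 (H(F) = 3*F**2 + F = F + 3*F**2)
Z(f) = 1/(2*f)
304196/Z(H(20)) + 999/347025 = 304196/((1/(2*((20*(1 + 3*20)))))) + 999/347025 = 304196/((1/(2*((20*(1 + 60)))))) + 999*(1/347025) = 304196/((1/(2*((20*61))))) + 333/115675 = 304196/(((1/2)/1220)) + 333/115675 = 304196/(((1/2)*(1/1220))) + 333/115675 = 304196/(1/2440) + 333/115675 = 304196*2440 + 333/115675 = 742238240 + 333/115675 = 85858408412333/115675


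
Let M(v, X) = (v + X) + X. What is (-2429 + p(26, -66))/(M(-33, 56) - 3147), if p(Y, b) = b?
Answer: 2495/3068 ≈ 0.81323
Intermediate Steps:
M(v, X) = v + 2*X (M(v, X) = (X + v) + X = v + 2*X)
(-2429 + p(26, -66))/(M(-33, 56) - 3147) = (-2429 - 66)/((-33 + 2*56) - 3147) = -2495/((-33 + 112) - 3147) = -2495/(79 - 3147) = -2495/(-3068) = -2495*(-1/3068) = 2495/3068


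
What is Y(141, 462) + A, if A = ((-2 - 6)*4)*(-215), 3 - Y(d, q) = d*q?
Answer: -58259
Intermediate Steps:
Y(d, q) = 3 - d*q
A = 6880 (A = -8*4*(-215) = -32*(-215) = 6880)
Y(141, 462) + A = (3 - 1*141*462) + 6880 = (3 - 65142) + 6880 = -65139 + 6880 = -58259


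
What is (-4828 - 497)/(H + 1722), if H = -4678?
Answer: 5325/2956 ≈ 1.8014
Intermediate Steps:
(-4828 - 497)/(H + 1722) = (-4828 - 497)/(-4678 + 1722) = -5325/(-2956) = -5325*(-1/2956) = 5325/2956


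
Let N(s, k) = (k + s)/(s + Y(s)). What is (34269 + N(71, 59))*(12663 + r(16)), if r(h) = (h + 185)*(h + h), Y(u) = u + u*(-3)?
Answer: 46457543055/71 ≈ 6.5433e+8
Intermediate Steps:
Y(u) = -2*u (Y(u) = u - 3*u = -2*u)
r(h) = 2*h*(185 + h) (r(h) = (185 + h)*(2*h) = 2*h*(185 + h))
N(s, k) = -(k + s)/s (N(s, k) = (k + s)/(s - 2*s) = (k + s)/((-s)) = (k + s)*(-1/s) = -(k + s)/s)
(34269 + N(71, 59))*(12663 + r(16)) = (34269 + (-1*59 - 1*71)/71)*(12663 + 2*16*(185 + 16)) = (34269 + (-59 - 71)/71)*(12663 + 2*16*201) = (34269 + (1/71)*(-130))*(12663 + 6432) = (34269 - 130/71)*19095 = (2432969/71)*19095 = 46457543055/71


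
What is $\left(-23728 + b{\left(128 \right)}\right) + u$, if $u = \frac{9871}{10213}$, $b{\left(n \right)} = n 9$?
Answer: $- \frac{230558817}{10213} \approx -22575.0$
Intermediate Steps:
$b{\left(n \right)} = 9 n$
$u = \frac{9871}{10213}$ ($u = 9871 \cdot \frac{1}{10213} = \frac{9871}{10213} \approx 0.96651$)
$\left(-23728 + b{\left(128 \right)}\right) + u = \left(-23728 + 9 \cdot 128\right) + \frac{9871}{10213} = \left(-23728 + 1152\right) + \frac{9871}{10213} = -22576 + \frac{9871}{10213} = - \frac{230558817}{10213}$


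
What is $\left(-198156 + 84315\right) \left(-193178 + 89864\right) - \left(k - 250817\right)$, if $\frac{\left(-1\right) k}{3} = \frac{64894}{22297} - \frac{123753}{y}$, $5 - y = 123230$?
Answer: $\frac{10771871060753812816}{915849275} \approx 1.1762 \cdot 10^{10}$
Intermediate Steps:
$y = -123225$ ($y = 5 - 123230 = -123225$)
$k = - \frac{10755883791}{915849275}$ ($k = - 3 \left(\frac{64894}{22297} - \frac{123753}{-123225}\right) = - 3 \left(64894 \cdot \frac{1}{22297} - - \frac{41251}{41075}\right) = - 3 \left(\frac{64894}{22297} + \frac{41251}{41075}\right) = \left(-3\right) \frac{3585294597}{915849275} = - \frac{10755883791}{915849275} \approx -11.744$)
$\left(-198156 + 84315\right) \left(-193178 + 89864\right) - \left(k - 250817\right) = \left(-198156 + 84315\right) \left(-193178 + 89864\right) - \left(- \frac{10755883791}{915849275} - 250817\right) = \left(-113841\right) \left(-103314\right) - \left(- \frac{10755883791}{915849275} - 250817\right) = 11761369074 - - \frac{229721323491466}{915849275} = 11761369074 + \frac{229721323491466}{915849275} = \frac{10771871060753812816}{915849275}$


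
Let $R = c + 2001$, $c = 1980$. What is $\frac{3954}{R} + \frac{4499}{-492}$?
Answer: $- \frac{5321717}{652884} \approx -8.1511$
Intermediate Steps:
$R = 3981$ ($R = 1980 + 2001 = 3981$)
$\frac{3954}{R} + \frac{4499}{-492} = \frac{3954}{3981} + \frac{4499}{-492} = 3954 \cdot \frac{1}{3981} + 4499 \left(- \frac{1}{492}\right) = \frac{1318}{1327} - \frac{4499}{492} = - \frac{5321717}{652884}$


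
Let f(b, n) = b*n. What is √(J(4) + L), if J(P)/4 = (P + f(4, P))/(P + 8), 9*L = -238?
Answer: I*√178/3 ≈ 4.4472*I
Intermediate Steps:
L = -238/9 (L = (⅑)*(-238) = -238/9 ≈ -26.444)
J(P) = 20*P/(8 + P) (J(P) = 4*((P + 4*P)/(P + 8)) = 4*((5*P)/(8 + P)) = 4*(5*P/(8 + P)) = 20*P/(8 + P))
√(J(4) + L) = √(20*4/(8 + 4) - 238/9) = √(20*4/12 - 238/9) = √(20*4*(1/12) - 238/9) = √(20/3 - 238/9) = √(-178/9) = I*√178/3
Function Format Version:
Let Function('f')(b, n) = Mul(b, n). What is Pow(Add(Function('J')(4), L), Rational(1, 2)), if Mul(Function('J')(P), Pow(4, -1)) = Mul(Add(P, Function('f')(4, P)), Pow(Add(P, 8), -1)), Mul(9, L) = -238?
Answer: Mul(Rational(1, 3), I, Pow(178, Rational(1, 2))) ≈ Mul(4.4472, I)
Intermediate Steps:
L = Rational(-238, 9) (L = Mul(Rational(1, 9), -238) = Rational(-238, 9) ≈ -26.444)
Function('J')(P) = Mul(20, P, Pow(Add(8, P), -1)) (Function('J')(P) = Mul(4, Mul(Add(P, Mul(4, P)), Pow(Add(P, 8), -1))) = Mul(4, Mul(Mul(5, P), Pow(Add(8, P), -1))) = Mul(4, Mul(5, P, Pow(Add(8, P), -1))) = Mul(20, P, Pow(Add(8, P), -1)))
Pow(Add(Function('J')(4), L), Rational(1, 2)) = Pow(Add(Mul(20, 4, Pow(Add(8, 4), -1)), Rational(-238, 9)), Rational(1, 2)) = Pow(Add(Mul(20, 4, Pow(12, -1)), Rational(-238, 9)), Rational(1, 2)) = Pow(Add(Mul(20, 4, Rational(1, 12)), Rational(-238, 9)), Rational(1, 2)) = Pow(Add(Rational(20, 3), Rational(-238, 9)), Rational(1, 2)) = Pow(Rational(-178, 9), Rational(1, 2)) = Mul(Rational(1, 3), I, Pow(178, Rational(1, 2)))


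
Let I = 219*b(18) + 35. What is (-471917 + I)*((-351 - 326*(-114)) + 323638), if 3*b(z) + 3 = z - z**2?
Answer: -178221031989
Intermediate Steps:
b(z) = -1 - z**2/3 + z/3 (b(z) = -1 + (z - z**2)/3 = -1 + (-z**2/3 + z/3) = -1 - z**2/3 + z/3)
I = -22522 (I = 219*(-1 - 1/3*18**2 + (1/3)*18) + 35 = 219*(-1 - 1/3*324 + 6) + 35 = 219*(-1 - 108 + 6) + 35 = 219*(-103) + 35 = -22557 + 35 = -22522)
(-471917 + I)*((-351 - 326*(-114)) + 323638) = (-471917 - 22522)*((-351 - 326*(-114)) + 323638) = -494439*((-351 + 37164) + 323638) = -494439*(36813 + 323638) = -494439*360451 = -178221031989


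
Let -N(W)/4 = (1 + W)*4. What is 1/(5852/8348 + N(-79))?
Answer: 2087/2606039 ≈ 0.00080083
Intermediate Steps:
N(W) = -16 - 16*W (N(W) = -4*(1 + W)*4 = -4*(4 + 4*W) = -16 - 16*W)
1/(5852/8348 + N(-79)) = 1/(5852/8348 + (-16 - 16*(-79))) = 1/(5852*(1/8348) + (-16 + 1264)) = 1/(1463/2087 + 1248) = 1/(2606039/2087) = 2087/2606039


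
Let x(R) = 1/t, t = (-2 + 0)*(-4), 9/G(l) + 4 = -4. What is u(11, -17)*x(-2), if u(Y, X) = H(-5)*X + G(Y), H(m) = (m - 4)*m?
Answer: -6129/64 ≈ -95.766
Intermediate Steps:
H(m) = m*(-4 + m) (H(m) = (-4 + m)*m = m*(-4 + m))
G(l) = -9/8 (G(l) = 9/(-4 - 4) = 9/(-8) = 9*(-1/8) = -9/8)
u(Y, X) = -9/8 + 45*X (u(Y, X) = (-5*(-4 - 5))*X - 9/8 = (-5*(-9))*X - 9/8 = 45*X - 9/8 = -9/8 + 45*X)
t = 8 (t = -2*(-4) = 8)
x(R) = 1/8
u(11, -17)*x(-2) = (-9/8 + 45*(-17))*(1/8) = (-9/8 - 765)*(1/8) = -6129/8*1/8 = -6129/64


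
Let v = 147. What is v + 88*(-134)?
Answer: -11645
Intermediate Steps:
v + 88*(-134) = 147 + 88*(-134) = 147 - 11792 = -11645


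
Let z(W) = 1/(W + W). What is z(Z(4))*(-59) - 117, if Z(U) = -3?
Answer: -643/6 ≈ -107.17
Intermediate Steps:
z(W) = 1/(2*W)
z(Z(4))*(-59) - 117 = ((½)/(-3))*(-59) - 117 = ((½)*(-⅓))*(-59) - 117 = -⅙*(-59) - 117 = 59/6 - 117 = -643/6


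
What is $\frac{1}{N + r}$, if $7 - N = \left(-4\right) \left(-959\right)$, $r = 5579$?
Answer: $\frac{1}{1750} \approx 0.00057143$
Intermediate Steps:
$N = -3829$ ($N = 7 - \left(-4\right) \left(-959\right) = 7 - 3836 = -3829$)
$\frac{1}{N + r} = \frac{1}{-3829 + 5579} = \frac{1}{1750}$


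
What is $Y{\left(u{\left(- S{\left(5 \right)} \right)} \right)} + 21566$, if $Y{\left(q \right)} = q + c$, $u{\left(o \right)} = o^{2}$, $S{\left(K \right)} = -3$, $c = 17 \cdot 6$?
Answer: $21677$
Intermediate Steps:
$c = 102$
$Y{\left(q \right)} = 102 + q$ ($Y{\left(q \right)} = q + 102 = 102 + q$)
$Y{\left(u{\left(- S{\left(5 \right)} \right)} \right)} + 21566 = \left(102 + \left(\left(-1\right) \left(-3\right)\right)^{2}\right) + 21566 = \left(102 + 3^{2}\right) + 21566 = \left(102 + 9\right) + 21566 = 111 + 21566 = 21677$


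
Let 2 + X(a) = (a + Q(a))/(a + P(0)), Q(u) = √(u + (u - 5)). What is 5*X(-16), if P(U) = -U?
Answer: -5 - 5*I*√37/16 ≈ -5.0 - 1.9009*I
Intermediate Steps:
Q(u) = √(-5 + 2*u) (Q(u) = √(u + (-5 + u)) = √(-5 + 2*u))
X(a) = -2 + (a + √(-5 + 2*a))/a (X(a) = -2 + (a + √(-5 + 2*a))/(a - 1*0) = -2 + (a + √(-5 + 2*a))/(a + 0) = -2 + (a + √(-5 + 2*a))/a)
5*X(-16) = 5*((√(-5 + 2*(-16)) - 1*(-16))/(-16)) = 5*(-(√(-5 - 32) + 16)/16) = 5*(-(√(-37) + 16)/16) = 5*(-(I*√37 + 16)/16) = 5*(-(16 + I*√37)/16) = 5*(-1 - I*√37/16) = -5 - 5*I*√37/16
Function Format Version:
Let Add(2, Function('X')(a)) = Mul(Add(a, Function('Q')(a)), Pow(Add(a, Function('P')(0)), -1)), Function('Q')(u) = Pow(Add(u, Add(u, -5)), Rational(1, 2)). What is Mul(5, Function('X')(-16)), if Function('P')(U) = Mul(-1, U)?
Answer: Add(-5, Mul(Rational(-5, 16), I, Pow(37, Rational(1, 2)))) ≈ Add(-5.0000, Mul(-1.9009, I))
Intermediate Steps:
Function('Q')(u) = Pow(Add(-5, Mul(2, u)), Rational(1, 2)) (Function('Q')(u) = Pow(Add(u, Add(-5, u)), Rational(1, 2)) = Pow(Add(-5, Mul(2, u)), Rational(1, 2)))
Function('X')(a) = Add(-2, Mul(Pow(a, -1), Add(a, Pow(Add(-5, Mul(2, a)), Rational(1, 2))))) (Function('X')(a) = Add(-2, Mul(Add(a, Pow(Add(-5, Mul(2, a)), Rational(1, 2))), Pow(Add(a, Mul(-1, 0)), -1))) = Add(-2, Mul(Add(a, Pow(Add(-5, Mul(2, a)), Rational(1, 2))), Pow(Add(a, 0), -1))) = Add(-2, Mul(Add(a, Pow(Add(-5, Mul(2, a)), Rational(1, 2))), Pow(a, -1))) = Add(-2, Mul(Pow(a, -1), Add(a, Pow(Add(-5, Mul(2, a)), Rational(1, 2))))))
Mul(5, Function('X')(-16)) = Mul(5, Mul(Pow(-16, -1), Add(Pow(Add(-5, Mul(2, -16)), Rational(1, 2)), Mul(-1, -16)))) = Mul(5, Mul(Rational(-1, 16), Add(Pow(Add(-5, -32), Rational(1, 2)), 16))) = Mul(5, Mul(Rational(-1, 16), Add(Pow(-37, Rational(1, 2)), 16))) = Mul(5, Mul(Rational(-1, 16), Add(Mul(I, Pow(37, Rational(1, 2))), 16))) = Mul(5, Mul(Rational(-1, 16), Add(16, Mul(I, Pow(37, Rational(1, 2)))))) = Mul(5, Add(-1, Mul(Rational(-1, 16), I, Pow(37, Rational(1, 2))))) = Add(-5, Mul(Rational(-5, 16), I, Pow(37, Rational(1, 2))))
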